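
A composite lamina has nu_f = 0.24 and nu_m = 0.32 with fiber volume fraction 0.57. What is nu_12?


nu_12 = nu_f*Vf + nu_m*(1-Vf) = 0.24*0.57 + 0.32*0.43 = 0.2744

0.2744


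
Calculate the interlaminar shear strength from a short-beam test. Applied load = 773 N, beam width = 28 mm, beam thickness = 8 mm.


ILSS = 3F/(4bh) = 3*773/(4*28*8) = 2.59 MPa

2.59 MPa


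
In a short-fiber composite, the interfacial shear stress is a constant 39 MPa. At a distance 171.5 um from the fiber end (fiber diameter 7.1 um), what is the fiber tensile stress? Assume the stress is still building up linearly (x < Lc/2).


Force balance: sigma_f * (pi*d^2/4) = tau * (pi*d) * x  ->  sigma_f = 4 * tau * x / d
sigma_f = 4 * 39 * 171.5 / 7.1 = 3768.2 MPa

3768.2 MPa


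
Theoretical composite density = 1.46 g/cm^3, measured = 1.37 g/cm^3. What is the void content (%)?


Void% = (rho_theo - rho_actual)/rho_theo * 100 = (1.46 - 1.37)/1.46 * 100 = 6.16%

6.16%


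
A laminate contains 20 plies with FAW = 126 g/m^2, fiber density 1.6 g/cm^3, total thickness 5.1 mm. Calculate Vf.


Vf = n * FAW / (rho_f * h * 1000) = 20 * 126 / (1.6 * 5.1 * 1000) = 0.3088

0.3088


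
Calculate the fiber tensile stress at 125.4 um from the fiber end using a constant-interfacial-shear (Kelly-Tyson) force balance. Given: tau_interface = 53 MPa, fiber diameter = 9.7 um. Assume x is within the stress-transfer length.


Force balance: sigma_f * (pi*d^2/4) = tau * (pi*d) * x  ->  sigma_f = 4 * tau * x / d
sigma_f = 4 * 53 * 125.4 / 9.7 = 2740.7 MPa

2740.7 MPa


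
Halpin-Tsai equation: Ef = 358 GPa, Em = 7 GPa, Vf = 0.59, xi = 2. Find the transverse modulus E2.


eta = (Ef/Em - 1)/(Ef/Em + xi) = (51.1429 - 1)/(51.1429 + 2) = 0.9435
E2 = Em*(1+xi*eta*Vf)/(1-eta*Vf) = 33.37 GPa

33.37 GPa


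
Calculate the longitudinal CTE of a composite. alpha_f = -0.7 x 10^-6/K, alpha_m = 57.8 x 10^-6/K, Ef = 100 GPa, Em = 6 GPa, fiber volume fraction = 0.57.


E1 = Ef*Vf + Em*(1-Vf) = 59.58
alpha_1 = (alpha_f*Ef*Vf + alpha_m*Em*(1-Vf))/E1 = 1.83 x 10^-6/K

1.83 x 10^-6/K


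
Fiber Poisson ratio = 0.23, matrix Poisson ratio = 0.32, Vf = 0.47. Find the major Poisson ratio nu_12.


nu_12 = nu_f*Vf + nu_m*(1-Vf) = 0.23*0.47 + 0.32*0.53 = 0.2777

0.2777


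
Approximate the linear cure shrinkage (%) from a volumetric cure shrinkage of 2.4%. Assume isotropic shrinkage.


Linear shrinkage ≈ vol_shrink/3 = 2.4/3 = 0.8%

0.8%


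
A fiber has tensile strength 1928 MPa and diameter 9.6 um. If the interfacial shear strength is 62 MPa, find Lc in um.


Lc = sigma_f * d / (2 * tau_i) = 1928 * 9.6 / (2 * 62) = 149.3 um

149.3 um


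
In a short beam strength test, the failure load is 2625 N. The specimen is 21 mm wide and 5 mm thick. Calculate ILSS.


ILSS = 3F/(4bh) = 3*2625/(4*21*5) = 18.75 MPa

18.75 MPa


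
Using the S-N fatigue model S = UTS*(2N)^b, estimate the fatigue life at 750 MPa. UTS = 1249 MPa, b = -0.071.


N = 0.5 * (S/UTS)^(1/b) = 0.5 * (750/1249)^(1/-0.071) = 658.7261 cycles

658.7261 cycles


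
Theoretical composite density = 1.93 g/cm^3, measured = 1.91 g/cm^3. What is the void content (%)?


Void% = (rho_theo - rho_actual)/rho_theo * 100 = (1.93 - 1.91)/1.93 * 100 = 1.04%

1.04%


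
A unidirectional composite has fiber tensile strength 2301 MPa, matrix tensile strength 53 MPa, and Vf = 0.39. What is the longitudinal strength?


sigma_1 = sigma_f*Vf + sigma_m*(1-Vf) = 2301*0.39 + 53*0.61 = 929.7 MPa

929.7 MPa


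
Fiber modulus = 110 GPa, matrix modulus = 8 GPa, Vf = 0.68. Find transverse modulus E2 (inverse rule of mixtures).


1/E2 = Vf/Ef + (1-Vf)/Em = 0.68/110 + 0.32/8
E2 = 21.65 GPa

21.65 GPa


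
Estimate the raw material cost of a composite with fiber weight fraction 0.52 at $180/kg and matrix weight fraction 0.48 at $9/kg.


Cost = cost_f*Wf + cost_m*Wm = 180*0.52 + 9*0.48 = $97.92/kg

$97.92/kg


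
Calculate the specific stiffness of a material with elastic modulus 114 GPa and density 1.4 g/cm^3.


Specific stiffness = E/rho = 114/1.4 = 81.4 GPa/(g/cm^3)

81.4 GPa/(g/cm^3)


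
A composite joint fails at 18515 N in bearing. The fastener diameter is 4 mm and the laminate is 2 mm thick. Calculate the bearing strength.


sigma_br = F/(d*h) = 18515/(4*2) = 2314.4 MPa

2314.4 MPa


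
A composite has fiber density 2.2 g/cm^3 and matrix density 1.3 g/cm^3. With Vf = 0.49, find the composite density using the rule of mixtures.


rho_c = rho_f*Vf + rho_m*(1-Vf) = 2.2*0.49 + 1.3*0.51 = 1.741 g/cm^3

1.741 g/cm^3


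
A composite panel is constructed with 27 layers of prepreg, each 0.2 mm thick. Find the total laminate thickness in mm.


h = n * t_ply = 27 * 0.2 = 5.4 mm

5.4 mm


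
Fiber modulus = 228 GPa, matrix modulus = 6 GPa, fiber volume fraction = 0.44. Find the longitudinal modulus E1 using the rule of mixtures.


E1 = Ef*Vf + Em*(1-Vf) = 228*0.44 + 6*0.56 = 103.68 GPa

103.68 GPa


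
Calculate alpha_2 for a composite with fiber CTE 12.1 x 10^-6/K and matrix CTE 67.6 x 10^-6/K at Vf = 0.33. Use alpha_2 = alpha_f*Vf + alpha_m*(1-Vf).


alpha_2 = alpha_f*Vf + alpha_m*(1-Vf) = 12.1*0.33 + 67.6*0.67 = 49.3 x 10^-6/K

49.3 x 10^-6/K


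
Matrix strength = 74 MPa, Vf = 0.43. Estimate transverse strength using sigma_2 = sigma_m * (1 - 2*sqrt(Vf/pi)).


factor = 1 - 2*sqrt(0.43/pi) = 0.2601
sigma_2 = 74 * 0.2601 = 19.25 MPa

19.25 MPa


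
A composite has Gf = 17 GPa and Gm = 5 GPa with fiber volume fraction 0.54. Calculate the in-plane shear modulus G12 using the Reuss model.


1/G12 = Vf/Gf + (1-Vf)/Gm = 0.54/17 + 0.46/5
G12 = 8.08 GPa

8.08 GPa


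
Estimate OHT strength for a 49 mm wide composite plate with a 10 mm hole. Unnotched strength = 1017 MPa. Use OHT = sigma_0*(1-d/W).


OHT = sigma_0*(1-d/W) = 1017*(1-10/49) = 809.4 MPa

809.4 MPa


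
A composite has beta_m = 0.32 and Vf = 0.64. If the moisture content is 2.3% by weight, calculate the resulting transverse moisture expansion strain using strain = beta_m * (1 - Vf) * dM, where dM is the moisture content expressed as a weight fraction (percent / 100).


dM = 2.3/100 = 0.023
strain = beta_m * (1-Vf) * dM = 0.32 * 0.36 * 0.023 = 0.0026496

0.0026496


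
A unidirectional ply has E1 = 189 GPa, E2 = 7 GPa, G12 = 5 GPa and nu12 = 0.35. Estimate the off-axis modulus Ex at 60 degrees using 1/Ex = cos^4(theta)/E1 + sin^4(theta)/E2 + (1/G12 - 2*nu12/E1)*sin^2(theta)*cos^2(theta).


cos^4(60) = 0.0625, sin^4(60) = 0.5625, sin^2(60)*cos^2(60) = 0.1875
1/G12 - 2*nu12/E1 = 1/5 - 2*0.35/189 = 0.196296 GPa^-1
1/Ex = 0.0625/189 + 0.5625/7 + 0.196296*0.1875 = 0.1174934 GPa^-1
Ex = 8.51 GPa

8.51 GPa


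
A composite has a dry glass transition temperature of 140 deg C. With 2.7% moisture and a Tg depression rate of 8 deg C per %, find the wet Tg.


Tg_wet = Tg_dry - k*moisture = 140 - 8*2.7 = 118.4 deg C

118.4 deg C


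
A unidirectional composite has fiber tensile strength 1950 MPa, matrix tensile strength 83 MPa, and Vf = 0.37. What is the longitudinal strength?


sigma_1 = sigma_f*Vf + sigma_m*(1-Vf) = 1950*0.37 + 83*0.63 = 773.8 MPa

773.8 MPa


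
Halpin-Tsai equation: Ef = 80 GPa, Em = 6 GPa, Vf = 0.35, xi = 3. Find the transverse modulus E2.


eta = (Ef/Em - 1)/(Ef/Em + xi) = (13.3333 - 1)/(13.3333 + 3) = 0.7551
E2 = Em*(1+xi*eta*Vf)/(1-eta*Vf) = 14.62 GPa

14.62 GPa


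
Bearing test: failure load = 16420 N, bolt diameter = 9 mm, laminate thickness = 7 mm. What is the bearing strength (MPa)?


sigma_br = F/(d*h) = 16420/(9*7) = 260.6 MPa

260.6 MPa


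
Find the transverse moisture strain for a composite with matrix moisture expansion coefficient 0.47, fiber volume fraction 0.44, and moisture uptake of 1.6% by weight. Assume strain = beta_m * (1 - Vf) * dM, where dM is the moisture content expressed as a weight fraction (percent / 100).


dM = 1.6/100 = 0.016
strain = beta_m * (1-Vf) * dM = 0.47 * 0.56 * 0.016 = 0.0042112

0.0042112


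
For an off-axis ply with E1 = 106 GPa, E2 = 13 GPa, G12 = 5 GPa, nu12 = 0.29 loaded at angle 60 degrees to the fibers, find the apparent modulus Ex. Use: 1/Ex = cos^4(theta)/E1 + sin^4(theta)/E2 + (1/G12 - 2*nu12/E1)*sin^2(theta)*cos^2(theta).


cos^4(60) = 0.0625, sin^4(60) = 0.5625, sin^2(60)*cos^2(60) = 0.1875
1/G12 - 2*nu12/E1 = 1/5 - 2*0.29/106 = 0.194528 GPa^-1
1/Ex = 0.0625/106 + 0.5625/13 + 0.194528*0.1875 = 0.0803329 GPa^-1
Ex = 12.45 GPa

12.45 GPa


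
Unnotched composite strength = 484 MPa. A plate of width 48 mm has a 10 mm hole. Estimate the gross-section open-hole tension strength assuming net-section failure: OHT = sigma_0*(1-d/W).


OHT = sigma_0*(1-d/W) = 484*(1-10/48) = 383.2 MPa

383.2 MPa


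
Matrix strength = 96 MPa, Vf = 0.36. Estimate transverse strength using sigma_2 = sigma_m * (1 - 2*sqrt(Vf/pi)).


factor = 1 - 2*sqrt(0.36/pi) = 0.323
sigma_2 = 96 * 0.323 = 31.01 MPa

31.01 MPa


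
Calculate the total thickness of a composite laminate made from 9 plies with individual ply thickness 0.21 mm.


h = n * t_ply = 9 * 0.21 = 1.89 mm

1.89 mm


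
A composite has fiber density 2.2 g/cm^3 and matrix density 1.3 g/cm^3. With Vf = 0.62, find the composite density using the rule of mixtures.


rho_c = rho_f*Vf + rho_m*(1-Vf) = 2.2*0.62 + 1.3*0.38 = 1.858 g/cm^3

1.858 g/cm^3


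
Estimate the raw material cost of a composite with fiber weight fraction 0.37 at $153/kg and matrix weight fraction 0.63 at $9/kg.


Cost = cost_f*Wf + cost_m*Wm = 153*0.37 + 9*0.63 = $62.28/kg

$62.28/kg


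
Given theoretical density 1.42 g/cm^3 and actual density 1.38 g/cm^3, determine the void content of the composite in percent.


Void% = (rho_theo - rho_actual)/rho_theo * 100 = (1.42 - 1.38)/1.42 * 100 = 2.82%

2.82%


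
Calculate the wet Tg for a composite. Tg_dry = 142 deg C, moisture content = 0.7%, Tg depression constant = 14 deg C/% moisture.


Tg_wet = Tg_dry - k*moisture = 142 - 14*0.7 = 132.2 deg C

132.2 deg C


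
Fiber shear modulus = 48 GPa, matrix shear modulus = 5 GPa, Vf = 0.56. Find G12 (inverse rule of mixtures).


1/G12 = Vf/Gf + (1-Vf)/Gm = 0.56/48 + 0.44/5
G12 = 10.03 GPa

10.03 GPa


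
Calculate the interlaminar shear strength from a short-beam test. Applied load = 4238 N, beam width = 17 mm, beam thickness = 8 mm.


ILSS = 3F/(4bh) = 3*4238/(4*17*8) = 23.37 MPa

23.37 MPa


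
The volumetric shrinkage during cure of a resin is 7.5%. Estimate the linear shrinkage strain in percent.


Linear shrinkage ≈ vol_shrink/3 = 7.5/3 = 2.5%

2.5%


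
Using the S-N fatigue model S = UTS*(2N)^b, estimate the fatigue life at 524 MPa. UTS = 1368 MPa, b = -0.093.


N = 0.5 * (S/UTS)^(1/b) = 0.5 * (524/1368)^(1/-0.093) = 15142.7421 cycles

15142.7421 cycles


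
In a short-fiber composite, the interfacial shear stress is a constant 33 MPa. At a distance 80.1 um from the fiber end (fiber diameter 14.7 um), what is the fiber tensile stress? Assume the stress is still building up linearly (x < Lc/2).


Force balance: sigma_f * (pi*d^2/4) = tau * (pi*d) * x  ->  sigma_f = 4 * tau * x / d
sigma_f = 4 * 33 * 80.1 / 14.7 = 719.3 MPa

719.3 MPa


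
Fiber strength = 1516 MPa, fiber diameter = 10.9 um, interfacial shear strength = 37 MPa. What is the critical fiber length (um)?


Lc = sigma_f * d / (2 * tau_i) = 1516 * 10.9 / (2 * 37) = 223.3 um

223.3 um


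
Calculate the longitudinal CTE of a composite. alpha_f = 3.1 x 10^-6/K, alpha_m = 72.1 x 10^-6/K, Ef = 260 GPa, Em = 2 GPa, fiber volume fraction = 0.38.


E1 = Ef*Vf + Em*(1-Vf) = 100.04
alpha_1 = (alpha_f*Ef*Vf + alpha_m*Em*(1-Vf))/E1 = 3.96 x 10^-6/K

3.96 x 10^-6/K


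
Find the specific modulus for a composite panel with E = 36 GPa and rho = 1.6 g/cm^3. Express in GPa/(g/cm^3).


Specific stiffness = E/rho = 36/1.6 = 22.5 GPa/(g/cm^3)

22.5 GPa/(g/cm^3)


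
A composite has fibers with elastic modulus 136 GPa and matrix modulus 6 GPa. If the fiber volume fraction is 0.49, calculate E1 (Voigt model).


E1 = Ef*Vf + Em*(1-Vf) = 136*0.49 + 6*0.51 = 69.7 GPa

69.7 GPa


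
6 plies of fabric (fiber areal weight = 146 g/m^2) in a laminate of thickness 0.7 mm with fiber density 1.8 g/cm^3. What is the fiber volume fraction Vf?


Vf = n * FAW / (rho_f * h * 1000) = 6 * 146 / (1.8 * 0.7 * 1000) = 0.6952

0.6952


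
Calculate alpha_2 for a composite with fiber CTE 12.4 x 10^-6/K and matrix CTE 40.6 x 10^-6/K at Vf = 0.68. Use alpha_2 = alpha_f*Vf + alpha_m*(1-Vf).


alpha_2 = alpha_f*Vf + alpha_m*(1-Vf) = 12.4*0.68 + 40.6*0.32 = 21.4 x 10^-6/K

21.4 x 10^-6/K


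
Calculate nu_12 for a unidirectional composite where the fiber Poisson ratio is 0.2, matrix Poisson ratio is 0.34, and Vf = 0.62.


nu_12 = nu_f*Vf + nu_m*(1-Vf) = 0.2*0.62 + 0.34*0.38 = 0.2532

0.2532


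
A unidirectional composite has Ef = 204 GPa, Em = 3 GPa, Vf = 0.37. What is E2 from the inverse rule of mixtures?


1/E2 = Vf/Ef + (1-Vf)/Em = 0.37/204 + 0.63/3
E2 = 4.72 GPa

4.72 GPa


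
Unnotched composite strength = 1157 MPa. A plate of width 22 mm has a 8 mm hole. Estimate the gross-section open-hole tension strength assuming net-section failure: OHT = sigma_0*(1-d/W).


OHT = sigma_0*(1-d/W) = 1157*(1-8/22) = 736.3 MPa

736.3 MPa


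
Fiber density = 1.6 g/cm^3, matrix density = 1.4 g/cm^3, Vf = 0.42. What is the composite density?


rho_c = rho_f*Vf + rho_m*(1-Vf) = 1.6*0.42 + 1.4*0.58 = 1.484 g/cm^3

1.484 g/cm^3


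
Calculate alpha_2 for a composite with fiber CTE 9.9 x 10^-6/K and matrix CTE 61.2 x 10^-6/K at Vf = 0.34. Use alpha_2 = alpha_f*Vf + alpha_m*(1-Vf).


alpha_2 = alpha_f*Vf + alpha_m*(1-Vf) = 9.9*0.34 + 61.2*0.66 = 43.8 x 10^-6/K

43.8 x 10^-6/K


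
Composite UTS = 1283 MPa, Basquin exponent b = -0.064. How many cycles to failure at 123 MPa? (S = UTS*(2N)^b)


N = 0.5 * (S/UTS)^(1/b) = 0.5 * (123/1283)^(1/-0.064) = 4.0761e+15 cycles

4.0761e+15 cycles


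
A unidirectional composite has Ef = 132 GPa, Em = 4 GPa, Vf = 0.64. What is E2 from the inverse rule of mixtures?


1/E2 = Vf/Ef + (1-Vf)/Em = 0.64/132 + 0.36/4
E2 = 10.54 GPa

10.54 GPa


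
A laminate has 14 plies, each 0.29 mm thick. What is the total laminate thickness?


h = n * t_ply = 14 * 0.29 = 4.06 mm

4.06 mm


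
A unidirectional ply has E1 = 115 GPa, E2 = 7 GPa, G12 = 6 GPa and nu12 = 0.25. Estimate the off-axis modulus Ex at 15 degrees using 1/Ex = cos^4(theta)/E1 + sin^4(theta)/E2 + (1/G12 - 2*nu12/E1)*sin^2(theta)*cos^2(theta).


cos^4(15) = 0.870513, sin^4(15) = 0.004487, sin^2(15)*cos^2(15) = 0.0625
1/G12 - 2*nu12/E1 = 1/6 - 2*0.25/115 = 0.162319 GPa^-1
1/Ex = 0.870513/115 + 0.004487/7 + 0.162319*0.0625 = 0.0183556 GPa^-1
Ex = 54.48 GPa

54.48 GPa


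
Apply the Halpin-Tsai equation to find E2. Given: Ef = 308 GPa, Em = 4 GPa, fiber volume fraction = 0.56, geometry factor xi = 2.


eta = (Ef/Em - 1)/(Ef/Em + xi) = (77.0 - 1)/(77.0 + 2) = 0.962
E2 = Em*(1+xi*eta*Vf)/(1-eta*Vf) = 18.02 GPa

18.02 GPa


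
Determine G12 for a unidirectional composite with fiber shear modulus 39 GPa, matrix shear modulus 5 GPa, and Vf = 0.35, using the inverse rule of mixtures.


1/G12 = Vf/Gf + (1-Vf)/Gm = 0.35/39 + 0.65/5
G12 = 7.2 GPa

7.2 GPa


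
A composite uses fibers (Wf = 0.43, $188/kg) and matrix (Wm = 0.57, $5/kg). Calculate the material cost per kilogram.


Cost = cost_f*Wf + cost_m*Wm = 188*0.43 + 5*0.57 = $83.69/kg

$83.69/kg


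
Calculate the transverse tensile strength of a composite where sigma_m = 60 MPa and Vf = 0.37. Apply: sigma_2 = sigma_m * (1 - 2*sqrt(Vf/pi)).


factor = 1 - 2*sqrt(0.37/pi) = 0.3136
sigma_2 = 60 * 0.3136 = 18.82 MPa

18.82 MPa


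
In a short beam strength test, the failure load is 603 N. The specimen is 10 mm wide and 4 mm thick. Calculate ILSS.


ILSS = 3F/(4bh) = 3*603/(4*10*4) = 11.31 MPa

11.31 MPa


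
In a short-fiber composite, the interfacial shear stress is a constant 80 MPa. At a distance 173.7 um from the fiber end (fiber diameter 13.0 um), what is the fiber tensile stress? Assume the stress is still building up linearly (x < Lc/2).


Force balance: sigma_f * (pi*d^2/4) = tau * (pi*d) * x  ->  sigma_f = 4 * tau * x / d
sigma_f = 4 * 80 * 173.7 / 13.0 = 4275.7 MPa

4275.7 MPa


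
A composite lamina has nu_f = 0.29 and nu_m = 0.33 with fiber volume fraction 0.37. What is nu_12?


nu_12 = nu_f*Vf + nu_m*(1-Vf) = 0.29*0.37 + 0.33*0.63 = 0.3152

0.3152


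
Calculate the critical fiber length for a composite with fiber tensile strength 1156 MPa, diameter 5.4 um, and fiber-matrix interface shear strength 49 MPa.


Lc = sigma_f * d / (2 * tau_i) = 1156 * 5.4 / (2 * 49) = 63.7 um

63.7 um


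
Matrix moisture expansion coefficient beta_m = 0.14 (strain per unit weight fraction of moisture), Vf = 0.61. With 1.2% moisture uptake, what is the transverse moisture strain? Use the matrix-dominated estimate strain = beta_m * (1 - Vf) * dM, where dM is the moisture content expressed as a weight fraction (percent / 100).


dM = 1.2/100 = 0.012
strain = beta_m * (1-Vf) * dM = 0.14 * 0.39 * 0.012 = 0.0006552

0.0006552


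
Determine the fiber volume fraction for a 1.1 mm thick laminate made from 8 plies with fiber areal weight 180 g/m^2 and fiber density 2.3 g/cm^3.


Vf = n * FAW / (rho_f * h * 1000) = 8 * 180 / (2.3 * 1.1 * 1000) = 0.5692

0.5692


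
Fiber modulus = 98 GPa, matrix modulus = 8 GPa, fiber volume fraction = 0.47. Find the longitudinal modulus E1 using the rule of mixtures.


E1 = Ef*Vf + Em*(1-Vf) = 98*0.47 + 8*0.53 = 50.3 GPa

50.3 GPa


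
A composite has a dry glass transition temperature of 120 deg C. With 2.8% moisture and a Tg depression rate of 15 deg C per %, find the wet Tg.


Tg_wet = Tg_dry - k*moisture = 120 - 15*2.8 = 78.0 deg C

78.0 deg C


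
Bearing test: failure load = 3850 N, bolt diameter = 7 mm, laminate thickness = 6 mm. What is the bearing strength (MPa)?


sigma_br = F/(d*h) = 3850/(7*6) = 91.7 MPa

91.7 MPa


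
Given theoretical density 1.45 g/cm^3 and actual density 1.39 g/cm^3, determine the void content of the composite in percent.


Void% = (rho_theo - rho_actual)/rho_theo * 100 = (1.45 - 1.39)/1.45 * 100 = 4.14%

4.14%


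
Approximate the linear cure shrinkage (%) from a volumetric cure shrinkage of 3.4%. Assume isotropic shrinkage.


Linear shrinkage ≈ vol_shrink/3 = 3.4/3 = 1.133%

1.133%


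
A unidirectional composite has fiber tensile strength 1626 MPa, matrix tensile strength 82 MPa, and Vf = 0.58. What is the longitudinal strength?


sigma_1 = sigma_f*Vf + sigma_m*(1-Vf) = 1626*0.58 + 82*0.42 = 977.5 MPa

977.5 MPa


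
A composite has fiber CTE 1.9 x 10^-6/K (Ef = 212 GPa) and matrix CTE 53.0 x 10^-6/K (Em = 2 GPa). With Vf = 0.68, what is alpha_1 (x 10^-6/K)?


E1 = Ef*Vf + Em*(1-Vf) = 144.8
alpha_1 = (alpha_f*Ef*Vf + alpha_m*Em*(1-Vf))/E1 = 2.13 x 10^-6/K

2.13 x 10^-6/K


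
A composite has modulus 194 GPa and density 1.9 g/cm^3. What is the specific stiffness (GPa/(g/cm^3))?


Specific stiffness = E/rho = 194/1.9 = 102.1 GPa/(g/cm^3)

102.1 GPa/(g/cm^3)


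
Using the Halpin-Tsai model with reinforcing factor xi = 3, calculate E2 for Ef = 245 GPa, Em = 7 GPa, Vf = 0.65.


eta = (Ef/Em - 1)/(Ef/Em + xi) = (35.0 - 1)/(35.0 + 3) = 0.8947
E2 = Em*(1+xi*eta*Vf)/(1-eta*Vf) = 45.92 GPa

45.92 GPa


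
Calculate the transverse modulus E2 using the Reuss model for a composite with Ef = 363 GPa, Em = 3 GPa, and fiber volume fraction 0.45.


1/E2 = Vf/Ef + (1-Vf)/Em = 0.45/363 + 0.55/3
E2 = 5.42 GPa

5.42 GPa


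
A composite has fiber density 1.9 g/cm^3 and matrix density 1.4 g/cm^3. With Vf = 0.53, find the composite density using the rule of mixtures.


rho_c = rho_f*Vf + rho_m*(1-Vf) = 1.9*0.53 + 1.4*0.47 = 1.665 g/cm^3

1.665 g/cm^3


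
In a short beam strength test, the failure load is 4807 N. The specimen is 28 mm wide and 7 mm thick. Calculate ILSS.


ILSS = 3F/(4bh) = 3*4807/(4*28*7) = 18.39 MPa

18.39 MPa


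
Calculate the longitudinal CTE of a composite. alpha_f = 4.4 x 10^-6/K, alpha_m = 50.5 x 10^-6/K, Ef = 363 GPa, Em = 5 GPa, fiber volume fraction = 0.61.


E1 = Ef*Vf + Em*(1-Vf) = 223.38
alpha_1 = (alpha_f*Ef*Vf + alpha_m*Em*(1-Vf))/E1 = 4.8 x 10^-6/K

4.8 x 10^-6/K


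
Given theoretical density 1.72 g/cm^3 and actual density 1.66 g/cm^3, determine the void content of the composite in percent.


Void% = (rho_theo - rho_actual)/rho_theo * 100 = (1.72 - 1.66)/1.72 * 100 = 3.49%

3.49%


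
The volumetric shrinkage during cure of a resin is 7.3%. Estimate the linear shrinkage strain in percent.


Linear shrinkage ≈ vol_shrink/3 = 7.3/3 = 2.433%

2.433%


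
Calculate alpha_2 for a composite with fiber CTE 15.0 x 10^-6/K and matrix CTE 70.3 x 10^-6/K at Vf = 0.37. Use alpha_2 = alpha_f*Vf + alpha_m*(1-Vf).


alpha_2 = alpha_f*Vf + alpha_m*(1-Vf) = 15.0*0.37 + 70.3*0.63 = 49.8 x 10^-6/K

49.8 x 10^-6/K


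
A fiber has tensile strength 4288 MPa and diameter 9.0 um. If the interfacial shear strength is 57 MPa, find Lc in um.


Lc = sigma_f * d / (2 * tau_i) = 4288 * 9.0 / (2 * 57) = 338.5 um

338.5 um


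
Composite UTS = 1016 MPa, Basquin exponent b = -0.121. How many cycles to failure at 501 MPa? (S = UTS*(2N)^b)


N = 0.5 * (S/UTS)^(1/b) = 0.5 * (501/1016)^(1/-0.121) = 172.4339 cycles

172.4339 cycles


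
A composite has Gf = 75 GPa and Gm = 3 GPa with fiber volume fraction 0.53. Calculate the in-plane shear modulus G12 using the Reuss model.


1/G12 = Vf/Gf + (1-Vf)/Gm = 0.53/75 + 0.47/3
G12 = 6.11 GPa

6.11 GPa


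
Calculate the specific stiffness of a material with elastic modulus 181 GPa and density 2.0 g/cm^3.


Specific stiffness = E/rho = 181/2.0 = 90.5 GPa/(g/cm^3)

90.5 GPa/(g/cm^3)


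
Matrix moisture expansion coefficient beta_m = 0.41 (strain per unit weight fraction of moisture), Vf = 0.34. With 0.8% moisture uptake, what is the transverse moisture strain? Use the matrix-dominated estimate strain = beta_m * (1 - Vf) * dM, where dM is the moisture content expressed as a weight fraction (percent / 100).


dM = 0.8/100 = 0.008
strain = beta_m * (1-Vf) * dM = 0.41 * 0.66 * 0.008 = 0.0021648

0.0021648


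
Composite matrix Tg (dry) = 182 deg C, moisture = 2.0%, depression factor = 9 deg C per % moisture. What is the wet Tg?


Tg_wet = Tg_dry - k*moisture = 182 - 9*2.0 = 164.0 deg C

164.0 deg C


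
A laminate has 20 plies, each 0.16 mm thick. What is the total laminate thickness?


h = n * t_ply = 20 * 0.16 = 3.2 mm

3.2 mm


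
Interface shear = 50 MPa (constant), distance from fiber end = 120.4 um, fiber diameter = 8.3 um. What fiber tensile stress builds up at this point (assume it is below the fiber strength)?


Force balance: sigma_f * (pi*d^2/4) = tau * (pi*d) * x  ->  sigma_f = 4 * tau * x / d
sigma_f = 4 * 50 * 120.4 / 8.3 = 2901.2 MPa

2901.2 MPa


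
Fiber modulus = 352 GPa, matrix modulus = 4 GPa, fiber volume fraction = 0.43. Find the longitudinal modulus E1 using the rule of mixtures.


E1 = Ef*Vf + Em*(1-Vf) = 352*0.43 + 4*0.57 = 153.64 GPa

153.64 GPa


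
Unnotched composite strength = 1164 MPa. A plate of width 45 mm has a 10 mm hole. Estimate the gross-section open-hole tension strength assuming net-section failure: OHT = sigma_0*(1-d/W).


OHT = sigma_0*(1-d/W) = 1164*(1-10/45) = 905.3 MPa

905.3 MPa


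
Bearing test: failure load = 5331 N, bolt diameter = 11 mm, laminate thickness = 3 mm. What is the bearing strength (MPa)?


sigma_br = F/(d*h) = 5331/(11*3) = 161.5 MPa

161.5 MPa


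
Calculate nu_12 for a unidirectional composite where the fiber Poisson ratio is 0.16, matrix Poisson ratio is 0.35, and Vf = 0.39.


nu_12 = nu_f*Vf + nu_m*(1-Vf) = 0.16*0.39 + 0.35*0.61 = 0.2759

0.2759


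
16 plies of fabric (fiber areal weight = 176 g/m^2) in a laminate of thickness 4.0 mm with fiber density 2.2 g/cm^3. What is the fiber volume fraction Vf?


Vf = n * FAW / (rho_f * h * 1000) = 16 * 176 / (2.2 * 4.0 * 1000) = 0.32

0.32


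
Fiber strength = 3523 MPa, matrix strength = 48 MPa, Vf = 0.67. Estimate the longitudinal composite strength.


sigma_1 = sigma_f*Vf + sigma_m*(1-Vf) = 3523*0.67 + 48*0.33 = 2376.3 MPa

2376.3 MPa


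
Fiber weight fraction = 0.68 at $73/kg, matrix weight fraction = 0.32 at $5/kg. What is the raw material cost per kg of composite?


Cost = cost_f*Wf + cost_m*Wm = 73*0.68 + 5*0.32 = $51.24/kg

$51.24/kg


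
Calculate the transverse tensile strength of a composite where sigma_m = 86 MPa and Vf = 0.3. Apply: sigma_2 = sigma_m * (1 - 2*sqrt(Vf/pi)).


factor = 1 - 2*sqrt(0.3/pi) = 0.382
sigma_2 = 86 * 0.382 = 32.85 MPa

32.85 MPa


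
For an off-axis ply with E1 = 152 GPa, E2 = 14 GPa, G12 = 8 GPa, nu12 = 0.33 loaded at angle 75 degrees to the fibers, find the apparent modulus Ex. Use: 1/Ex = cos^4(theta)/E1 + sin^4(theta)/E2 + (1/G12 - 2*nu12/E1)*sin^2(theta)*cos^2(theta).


cos^4(75) = 0.004487, sin^4(75) = 0.870513, sin^2(75)*cos^2(75) = 0.0625
1/G12 - 2*nu12/E1 = 1/8 - 2*0.33/152 = 0.120658 GPa^-1
1/Ex = 0.004487/152 + 0.870513/14 + 0.120658*0.0625 = 0.0697501 GPa^-1
Ex = 14.34 GPa

14.34 GPa


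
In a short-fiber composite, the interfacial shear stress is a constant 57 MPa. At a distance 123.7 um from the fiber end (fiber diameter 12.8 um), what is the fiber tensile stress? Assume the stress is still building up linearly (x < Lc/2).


Force balance: sigma_f * (pi*d^2/4) = tau * (pi*d) * x  ->  sigma_f = 4 * tau * x / d
sigma_f = 4 * 57 * 123.7 / 12.8 = 2203.4 MPa

2203.4 MPa


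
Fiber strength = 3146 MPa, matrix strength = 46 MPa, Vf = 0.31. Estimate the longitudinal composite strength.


sigma_1 = sigma_f*Vf + sigma_m*(1-Vf) = 3146*0.31 + 46*0.69 = 1007.0 MPa

1007.0 MPa


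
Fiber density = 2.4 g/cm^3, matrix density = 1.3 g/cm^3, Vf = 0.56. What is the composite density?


rho_c = rho_f*Vf + rho_m*(1-Vf) = 2.4*0.56 + 1.3*0.44 = 1.916 g/cm^3

1.916 g/cm^3


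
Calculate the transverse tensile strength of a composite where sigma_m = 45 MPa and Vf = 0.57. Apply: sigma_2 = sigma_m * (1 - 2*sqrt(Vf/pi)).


factor = 1 - 2*sqrt(0.57/pi) = 0.1481
sigma_2 = 45 * 0.1481 = 6.66 MPa

6.66 MPa


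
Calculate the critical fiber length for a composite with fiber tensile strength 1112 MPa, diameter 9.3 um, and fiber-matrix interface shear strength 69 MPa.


Lc = sigma_f * d / (2 * tau_i) = 1112 * 9.3 / (2 * 69) = 74.9 um

74.9 um


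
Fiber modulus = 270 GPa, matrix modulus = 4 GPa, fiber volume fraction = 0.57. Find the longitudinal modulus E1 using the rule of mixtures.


E1 = Ef*Vf + Em*(1-Vf) = 270*0.57 + 4*0.43 = 155.62 GPa

155.62 GPa


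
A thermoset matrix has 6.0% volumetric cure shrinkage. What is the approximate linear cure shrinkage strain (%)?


Linear shrinkage ≈ vol_shrink/3 = 6.0/3 = 2.0%

2.0%


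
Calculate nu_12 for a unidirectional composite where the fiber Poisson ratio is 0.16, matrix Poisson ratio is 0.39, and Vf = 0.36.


nu_12 = nu_f*Vf + nu_m*(1-Vf) = 0.16*0.36 + 0.39*0.64 = 0.3072

0.3072


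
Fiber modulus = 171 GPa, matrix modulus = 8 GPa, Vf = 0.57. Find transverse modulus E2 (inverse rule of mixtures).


1/E2 = Vf/Ef + (1-Vf)/Em = 0.57/171 + 0.43/8
E2 = 17.52 GPa

17.52 GPa


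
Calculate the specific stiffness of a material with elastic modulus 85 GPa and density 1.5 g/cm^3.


Specific stiffness = E/rho = 85/1.5 = 56.7 GPa/(g/cm^3)

56.7 GPa/(g/cm^3)


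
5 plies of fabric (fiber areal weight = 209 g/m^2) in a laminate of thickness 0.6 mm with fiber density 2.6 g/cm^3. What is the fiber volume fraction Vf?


Vf = n * FAW / (rho_f * h * 1000) = 5 * 209 / (2.6 * 0.6 * 1000) = 0.6699

0.6699


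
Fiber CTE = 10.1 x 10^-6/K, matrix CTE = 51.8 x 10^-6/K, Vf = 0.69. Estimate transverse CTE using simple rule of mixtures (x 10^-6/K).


alpha_2 = alpha_f*Vf + alpha_m*(1-Vf) = 10.1*0.69 + 51.8*0.31 = 23.0 x 10^-6/K

23.0 x 10^-6/K


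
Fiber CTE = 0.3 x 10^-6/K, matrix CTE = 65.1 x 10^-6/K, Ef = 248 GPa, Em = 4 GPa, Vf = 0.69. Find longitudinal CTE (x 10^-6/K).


E1 = Ef*Vf + Em*(1-Vf) = 172.36
alpha_1 = (alpha_f*Ef*Vf + alpha_m*Em*(1-Vf))/E1 = 0.77 x 10^-6/K

0.77 x 10^-6/K


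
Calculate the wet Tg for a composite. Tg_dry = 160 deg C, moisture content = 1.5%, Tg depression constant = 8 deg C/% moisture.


Tg_wet = Tg_dry - k*moisture = 160 - 8*1.5 = 148.0 deg C

148.0 deg C


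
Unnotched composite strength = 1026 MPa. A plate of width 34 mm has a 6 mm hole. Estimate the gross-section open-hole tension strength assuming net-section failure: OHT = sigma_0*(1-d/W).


OHT = sigma_0*(1-d/W) = 1026*(1-6/34) = 844.9 MPa

844.9 MPa


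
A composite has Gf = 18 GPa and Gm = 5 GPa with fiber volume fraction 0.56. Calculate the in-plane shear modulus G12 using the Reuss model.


1/G12 = Vf/Gf + (1-Vf)/Gm = 0.56/18 + 0.44/5
G12 = 8.4 GPa

8.4 GPa


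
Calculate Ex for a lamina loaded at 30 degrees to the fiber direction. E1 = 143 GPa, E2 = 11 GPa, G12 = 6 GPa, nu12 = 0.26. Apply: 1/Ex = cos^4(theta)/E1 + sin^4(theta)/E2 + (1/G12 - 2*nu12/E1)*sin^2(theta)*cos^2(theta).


cos^4(30) = 0.5625, sin^4(30) = 0.0625, sin^2(30)*cos^2(30) = 0.1875
1/G12 - 2*nu12/E1 = 1/6 - 2*0.26/143 = 0.16303 GPa^-1
1/Ex = 0.5625/143 + 0.0625/11 + 0.16303*0.1875 = 0.0401836 GPa^-1
Ex = 24.89 GPa

24.89 GPa


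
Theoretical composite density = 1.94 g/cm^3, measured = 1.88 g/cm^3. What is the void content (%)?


Void% = (rho_theo - rho_actual)/rho_theo * 100 = (1.94 - 1.88)/1.94 * 100 = 3.09%

3.09%


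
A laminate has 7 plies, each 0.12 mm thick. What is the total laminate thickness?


h = n * t_ply = 7 * 0.12 = 0.84 mm

0.84 mm


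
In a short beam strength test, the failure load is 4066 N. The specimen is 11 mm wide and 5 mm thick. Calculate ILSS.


ILSS = 3F/(4bh) = 3*4066/(4*11*5) = 55.45 MPa

55.45 MPa


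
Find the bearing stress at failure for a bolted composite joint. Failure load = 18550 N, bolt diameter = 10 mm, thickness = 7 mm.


sigma_br = F/(d*h) = 18550/(10*7) = 265.0 MPa

265.0 MPa


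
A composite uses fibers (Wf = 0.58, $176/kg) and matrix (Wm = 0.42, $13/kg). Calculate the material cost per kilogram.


Cost = cost_f*Wf + cost_m*Wm = 176*0.58 + 13*0.42 = $107.54/kg

$107.54/kg


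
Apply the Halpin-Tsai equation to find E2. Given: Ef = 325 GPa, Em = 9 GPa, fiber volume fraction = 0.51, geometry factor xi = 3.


eta = (Ef/Em - 1)/(Ef/Em + xi) = (36.1111 - 1)/(36.1111 + 3) = 0.8977
E2 = Em*(1+xi*eta*Vf)/(1-eta*Vf) = 39.4 GPa

39.4 GPa


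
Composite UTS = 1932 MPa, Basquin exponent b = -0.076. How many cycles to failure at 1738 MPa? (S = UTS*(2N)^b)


N = 0.5 * (S/UTS)^(1/b) = 0.5 * (1738/1932)^(1/-0.076) = 2.0122 cycles

2.0122 cycles


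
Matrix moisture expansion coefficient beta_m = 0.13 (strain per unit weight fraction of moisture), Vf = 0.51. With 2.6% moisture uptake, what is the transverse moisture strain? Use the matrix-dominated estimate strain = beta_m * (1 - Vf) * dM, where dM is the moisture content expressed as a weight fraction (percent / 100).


dM = 2.6/100 = 0.026
strain = beta_m * (1-Vf) * dM = 0.13 * 0.49 * 0.026 = 0.0016562

0.0016562


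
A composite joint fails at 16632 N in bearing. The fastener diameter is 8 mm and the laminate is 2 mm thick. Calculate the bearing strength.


sigma_br = F/(d*h) = 16632/(8*2) = 1039.5 MPa

1039.5 MPa


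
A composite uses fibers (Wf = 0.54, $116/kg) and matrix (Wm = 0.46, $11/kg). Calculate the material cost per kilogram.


Cost = cost_f*Wf + cost_m*Wm = 116*0.54 + 11*0.46 = $67.7/kg

$67.7/kg


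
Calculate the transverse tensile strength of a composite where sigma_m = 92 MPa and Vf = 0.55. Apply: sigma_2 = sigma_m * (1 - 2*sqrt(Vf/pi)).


factor = 1 - 2*sqrt(0.55/pi) = 0.1632
sigma_2 = 92 * 0.1632 = 15.01 MPa

15.01 MPa


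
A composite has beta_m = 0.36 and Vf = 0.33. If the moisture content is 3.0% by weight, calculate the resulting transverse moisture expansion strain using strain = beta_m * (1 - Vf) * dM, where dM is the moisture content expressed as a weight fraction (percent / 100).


dM = 3.0/100 = 0.03
strain = beta_m * (1-Vf) * dM = 0.36 * 0.67 * 0.03 = 0.007236

0.007236


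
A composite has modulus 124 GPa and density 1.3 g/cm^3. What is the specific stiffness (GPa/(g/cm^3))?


Specific stiffness = E/rho = 124/1.3 = 95.4 GPa/(g/cm^3)

95.4 GPa/(g/cm^3)


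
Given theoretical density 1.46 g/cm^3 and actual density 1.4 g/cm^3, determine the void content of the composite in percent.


Void% = (rho_theo - rho_actual)/rho_theo * 100 = (1.46 - 1.4)/1.46 * 100 = 4.11%

4.11%


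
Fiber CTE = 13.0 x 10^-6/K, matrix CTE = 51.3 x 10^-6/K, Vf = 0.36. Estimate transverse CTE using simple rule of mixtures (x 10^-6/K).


alpha_2 = alpha_f*Vf + alpha_m*(1-Vf) = 13.0*0.36 + 51.3*0.64 = 37.5 x 10^-6/K

37.5 x 10^-6/K


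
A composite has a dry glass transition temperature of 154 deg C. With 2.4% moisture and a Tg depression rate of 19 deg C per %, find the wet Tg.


Tg_wet = Tg_dry - k*moisture = 154 - 19*2.4 = 108.4 deg C

108.4 deg C


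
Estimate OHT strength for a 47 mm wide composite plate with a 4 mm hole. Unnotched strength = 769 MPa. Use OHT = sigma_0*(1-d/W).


OHT = sigma_0*(1-d/W) = 769*(1-4/47) = 703.6 MPa

703.6 MPa


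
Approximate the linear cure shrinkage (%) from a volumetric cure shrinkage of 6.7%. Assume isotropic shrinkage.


Linear shrinkage ≈ vol_shrink/3 = 6.7/3 = 2.233%

2.233%


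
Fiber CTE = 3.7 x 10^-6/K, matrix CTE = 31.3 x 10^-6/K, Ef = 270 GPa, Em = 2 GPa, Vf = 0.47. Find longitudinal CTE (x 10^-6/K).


E1 = Ef*Vf + Em*(1-Vf) = 127.96
alpha_1 = (alpha_f*Ef*Vf + alpha_m*Em*(1-Vf))/E1 = 3.93 x 10^-6/K

3.93 x 10^-6/K


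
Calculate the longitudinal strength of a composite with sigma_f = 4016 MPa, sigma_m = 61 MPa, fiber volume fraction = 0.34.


sigma_1 = sigma_f*Vf + sigma_m*(1-Vf) = 4016*0.34 + 61*0.66 = 1405.7 MPa

1405.7 MPa


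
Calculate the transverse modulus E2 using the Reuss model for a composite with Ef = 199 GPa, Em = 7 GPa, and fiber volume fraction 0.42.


1/E2 = Vf/Ef + (1-Vf)/Em = 0.42/199 + 0.58/7
E2 = 11.77 GPa

11.77 GPa


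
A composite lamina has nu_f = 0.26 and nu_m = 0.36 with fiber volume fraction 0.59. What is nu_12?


nu_12 = nu_f*Vf + nu_m*(1-Vf) = 0.26*0.59 + 0.36*0.41 = 0.301

0.301


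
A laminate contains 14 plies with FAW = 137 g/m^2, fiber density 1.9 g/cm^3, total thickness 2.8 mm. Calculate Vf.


Vf = n * FAW / (rho_f * h * 1000) = 14 * 137 / (1.9 * 2.8 * 1000) = 0.3605

0.3605


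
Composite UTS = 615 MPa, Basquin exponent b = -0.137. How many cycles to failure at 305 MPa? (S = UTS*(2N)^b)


N = 0.5 * (S/UTS)^(1/b) = 0.5 * (305/615)^(1/-0.137) = 83.5886 cycles

83.5886 cycles


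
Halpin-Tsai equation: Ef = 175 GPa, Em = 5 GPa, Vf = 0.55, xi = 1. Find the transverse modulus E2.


eta = (Ef/Em - 1)/(Ef/Em + xi) = (35.0 - 1)/(35.0 + 1) = 0.9444
E2 = Em*(1+xi*eta*Vf)/(1-eta*Vf) = 15.81 GPa

15.81 GPa


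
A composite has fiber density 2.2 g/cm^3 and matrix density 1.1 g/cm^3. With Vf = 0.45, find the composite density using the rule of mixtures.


rho_c = rho_f*Vf + rho_m*(1-Vf) = 2.2*0.45 + 1.1*0.55 = 1.595 g/cm^3

1.595 g/cm^3


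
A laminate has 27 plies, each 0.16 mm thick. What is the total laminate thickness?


h = n * t_ply = 27 * 0.16 = 4.32 mm

4.32 mm


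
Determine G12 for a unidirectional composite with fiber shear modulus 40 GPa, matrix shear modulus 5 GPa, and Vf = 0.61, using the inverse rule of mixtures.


1/G12 = Vf/Gf + (1-Vf)/Gm = 0.61/40 + 0.39/5
G12 = 10.72 GPa

10.72 GPa


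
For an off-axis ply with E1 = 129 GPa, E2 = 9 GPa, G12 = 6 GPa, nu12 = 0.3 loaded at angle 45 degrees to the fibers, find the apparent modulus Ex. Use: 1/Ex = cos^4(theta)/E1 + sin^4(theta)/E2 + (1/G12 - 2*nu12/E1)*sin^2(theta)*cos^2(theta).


cos^4(45) = 0.25, sin^4(45) = 0.25, sin^2(45)*cos^2(45) = 0.25
1/G12 - 2*nu12/E1 = 1/6 - 2*0.3/129 = 0.162016 GPa^-1
1/Ex = 0.25/129 + 0.25/9 + 0.162016*0.25 = 0.0702196 GPa^-1
Ex = 14.24 GPa

14.24 GPa


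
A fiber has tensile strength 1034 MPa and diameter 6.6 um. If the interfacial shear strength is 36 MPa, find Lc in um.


Lc = sigma_f * d / (2 * tau_i) = 1034 * 6.6 / (2 * 36) = 94.8 um

94.8 um


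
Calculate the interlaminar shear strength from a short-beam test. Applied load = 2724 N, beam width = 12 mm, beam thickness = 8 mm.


ILSS = 3F/(4bh) = 3*2724/(4*12*8) = 21.28 MPa

21.28 MPa


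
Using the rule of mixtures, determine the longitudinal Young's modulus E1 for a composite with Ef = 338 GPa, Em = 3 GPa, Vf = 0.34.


E1 = Ef*Vf + Em*(1-Vf) = 338*0.34 + 3*0.66 = 116.9 GPa

116.9 GPa


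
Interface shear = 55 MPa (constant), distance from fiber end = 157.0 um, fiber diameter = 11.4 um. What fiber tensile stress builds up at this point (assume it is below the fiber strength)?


Force balance: sigma_f * (pi*d^2/4) = tau * (pi*d) * x  ->  sigma_f = 4 * tau * x / d
sigma_f = 4 * 55 * 157.0 / 11.4 = 3029.8 MPa

3029.8 MPa


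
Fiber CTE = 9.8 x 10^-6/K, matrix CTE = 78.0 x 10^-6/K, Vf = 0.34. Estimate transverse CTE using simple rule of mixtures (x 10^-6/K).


alpha_2 = alpha_f*Vf + alpha_m*(1-Vf) = 9.8*0.34 + 78.0*0.66 = 54.8 x 10^-6/K

54.8 x 10^-6/K


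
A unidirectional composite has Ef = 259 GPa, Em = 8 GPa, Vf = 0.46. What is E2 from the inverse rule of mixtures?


1/E2 = Vf/Ef + (1-Vf)/Em = 0.46/259 + 0.54/8
E2 = 14.44 GPa

14.44 GPa


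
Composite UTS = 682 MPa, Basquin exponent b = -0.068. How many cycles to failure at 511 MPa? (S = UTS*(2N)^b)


N = 0.5 * (S/UTS)^(1/b) = 0.5 * (511/682)^(1/-0.068) = 34.8779 cycles

34.8779 cycles


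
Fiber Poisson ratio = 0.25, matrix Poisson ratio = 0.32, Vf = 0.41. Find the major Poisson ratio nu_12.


nu_12 = nu_f*Vf + nu_m*(1-Vf) = 0.25*0.41 + 0.32*0.59 = 0.2913

0.2913


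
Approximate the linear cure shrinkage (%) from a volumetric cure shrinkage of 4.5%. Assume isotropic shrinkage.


Linear shrinkage ≈ vol_shrink/3 = 4.5/3 = 1.5%

1.5%


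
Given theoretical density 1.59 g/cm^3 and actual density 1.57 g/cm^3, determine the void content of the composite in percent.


Void% = (rho_theo - rho_actual)/rho_theo * 100 = (1.59 - 1.57)/1.59 * 100 = 1.26%

1.26%


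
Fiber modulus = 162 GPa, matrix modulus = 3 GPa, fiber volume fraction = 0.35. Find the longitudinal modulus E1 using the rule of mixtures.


E1 = Ef*Vf + Em*(1-Vf) = 162*0.35 + 3*0.65 = 58.65 GPa

58.65 GPa


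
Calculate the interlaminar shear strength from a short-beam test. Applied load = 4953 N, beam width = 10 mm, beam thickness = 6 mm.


ILSS = 3F/(4bh) = 3*4953/(4*10*6) = 61.91 MPa

61.91 MPa


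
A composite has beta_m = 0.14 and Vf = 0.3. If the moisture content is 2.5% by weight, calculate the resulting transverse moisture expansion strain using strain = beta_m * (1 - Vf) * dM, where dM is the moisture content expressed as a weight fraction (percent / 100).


dM = 2.5/100 = 0.025
strain = beta_m * (1-Vf) * dM = 0.14 * 0.7 * 0.025 = 0.00245

0.00245


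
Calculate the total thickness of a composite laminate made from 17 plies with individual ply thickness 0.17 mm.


h = n * t_ply = 17 * 0.17 = 2.89 mm

2.89 mm


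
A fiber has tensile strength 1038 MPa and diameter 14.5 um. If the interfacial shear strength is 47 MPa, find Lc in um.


Lc = sigma_f * d / (2 * tau_i) = 1038 * 14.5 / (2 * 47) = 160.1 um

160.1 um


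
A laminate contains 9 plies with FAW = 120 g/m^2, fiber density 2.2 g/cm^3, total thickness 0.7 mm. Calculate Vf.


Vf = n * FAW / (rho_f * h * 1000) = 9 * 120 / (2.2 * 0.7 * 1000) = 0.7013

0.7013


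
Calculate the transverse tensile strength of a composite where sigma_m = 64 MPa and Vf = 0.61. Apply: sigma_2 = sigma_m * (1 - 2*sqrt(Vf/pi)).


factor = 1 - 2*sqrt(0.61/pi) = 0.1187
sigma_2 = 64 * 0.1187 = 7.6 MPa

7.6 MPa
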